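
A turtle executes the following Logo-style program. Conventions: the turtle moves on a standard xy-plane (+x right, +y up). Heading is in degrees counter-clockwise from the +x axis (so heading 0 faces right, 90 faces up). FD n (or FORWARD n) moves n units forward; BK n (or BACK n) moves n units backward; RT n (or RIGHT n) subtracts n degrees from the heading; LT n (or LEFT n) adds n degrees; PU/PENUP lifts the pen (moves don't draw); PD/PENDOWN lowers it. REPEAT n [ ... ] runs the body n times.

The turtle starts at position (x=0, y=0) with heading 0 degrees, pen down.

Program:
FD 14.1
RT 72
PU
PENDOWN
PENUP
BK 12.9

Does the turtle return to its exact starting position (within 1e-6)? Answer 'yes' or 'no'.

Executing turtle program step by step:
Start: pos=(0,0), heading=0, pen down
FD 14.1: (0,0) -> (14.1,0) [heading=0, draw]
RT 72: heading 0 -> 288
PU: pen up
PD: pen down
PU: pen up
BK 12.9: (14.1,0) -> (10.114,12.269) [heading=288, move]
Final: pos=(10.114,12.269), heading=288, 1 segment(s) drawn

Start position: (0, 0)
Final position: (10.114, 12.269)
Distance = 15.9; >= 1e-6 -> NOT closed

Answer: no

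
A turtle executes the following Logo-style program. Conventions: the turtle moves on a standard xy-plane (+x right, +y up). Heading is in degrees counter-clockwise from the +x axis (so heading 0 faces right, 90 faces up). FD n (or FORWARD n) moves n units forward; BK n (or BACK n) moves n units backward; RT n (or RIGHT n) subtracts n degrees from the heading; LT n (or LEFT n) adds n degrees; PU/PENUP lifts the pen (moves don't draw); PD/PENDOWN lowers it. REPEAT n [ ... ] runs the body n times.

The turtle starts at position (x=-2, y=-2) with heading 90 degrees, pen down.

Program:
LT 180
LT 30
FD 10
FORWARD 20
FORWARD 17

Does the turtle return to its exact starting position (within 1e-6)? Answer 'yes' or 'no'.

Executing turtle program step by step:
Start: pos=(-2,-2), heading=90, pen down
LT 180: heading 90 -> 270
LT 30: heading 270 -> 300
FD 10: (-2,-2) -> (3,-10.66) [heading=300, draw]
FD 20: (3,-10.66) -> (13,-27.981) [heading=300, draw]
FD 17: (13,-27.981) -> (21.5,-42.703) [heading=300, draw]
Final: pos=(21.5,-42.703), heading=300, 3 segment(s) drawn

Start position: (-2, -2)
Final position: (21.5, -42.703)
Distance = 47; >= 1e-6 -> NOT closed

Answer: no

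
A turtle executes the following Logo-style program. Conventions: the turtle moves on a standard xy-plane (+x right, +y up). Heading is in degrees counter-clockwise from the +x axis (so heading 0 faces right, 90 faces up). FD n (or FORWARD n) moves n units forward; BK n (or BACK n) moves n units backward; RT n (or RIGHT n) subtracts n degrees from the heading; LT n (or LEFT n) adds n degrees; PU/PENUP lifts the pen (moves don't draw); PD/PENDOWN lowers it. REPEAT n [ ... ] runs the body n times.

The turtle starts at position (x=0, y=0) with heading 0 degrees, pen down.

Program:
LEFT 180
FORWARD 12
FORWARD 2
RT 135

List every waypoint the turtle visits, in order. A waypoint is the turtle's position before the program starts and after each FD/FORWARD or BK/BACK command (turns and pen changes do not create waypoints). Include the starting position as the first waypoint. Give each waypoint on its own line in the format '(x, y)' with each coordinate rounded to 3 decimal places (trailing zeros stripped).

Answer: (0, 0)
(-12, 0)
(-14, 0)

Derivation:
Executing turtle program step by step:
Start: pos=(0,0), heading=0, pen down
LT 180: heading 0 -> 180
FD 12: (0,0) -> (-12,0) [heading=180, draw]
FD 2: (-12,0) -> (-14,0) [heading=180, draw]
RT 135: heading 180 -> 45
Final: pos=(-14,0), heading=45, 2 segment(s) drawn
Waypoints (3 total):
(0, 0)
(-12, 0)
(-14, 0)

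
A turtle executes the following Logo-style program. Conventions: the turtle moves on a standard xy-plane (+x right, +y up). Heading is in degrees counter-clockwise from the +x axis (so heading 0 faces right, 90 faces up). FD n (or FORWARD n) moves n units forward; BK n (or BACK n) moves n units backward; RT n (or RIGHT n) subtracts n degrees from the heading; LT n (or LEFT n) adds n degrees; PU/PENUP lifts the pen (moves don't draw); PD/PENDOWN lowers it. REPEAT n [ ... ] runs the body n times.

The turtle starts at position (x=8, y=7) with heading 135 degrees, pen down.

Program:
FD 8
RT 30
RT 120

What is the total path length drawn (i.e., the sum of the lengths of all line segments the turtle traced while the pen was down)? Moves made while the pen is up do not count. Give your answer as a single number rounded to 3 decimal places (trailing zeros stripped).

Answer: 8

Derivation:
Executing turtle program step by step:
Start: pos=(8,7), heading=135, pen down
FD 8: (8,7) -> (2.343,12.657) [heading=135, draw]
RT 30: heading 135 -> 105
RT 120: heading 105 -> 345
Final: pos=(2.343,12.657), heading=345, 1 segment(s) drawn

Segment lengths:
  seg 1: (8,7) -> (2.343,12.657), length = 8
Total = 8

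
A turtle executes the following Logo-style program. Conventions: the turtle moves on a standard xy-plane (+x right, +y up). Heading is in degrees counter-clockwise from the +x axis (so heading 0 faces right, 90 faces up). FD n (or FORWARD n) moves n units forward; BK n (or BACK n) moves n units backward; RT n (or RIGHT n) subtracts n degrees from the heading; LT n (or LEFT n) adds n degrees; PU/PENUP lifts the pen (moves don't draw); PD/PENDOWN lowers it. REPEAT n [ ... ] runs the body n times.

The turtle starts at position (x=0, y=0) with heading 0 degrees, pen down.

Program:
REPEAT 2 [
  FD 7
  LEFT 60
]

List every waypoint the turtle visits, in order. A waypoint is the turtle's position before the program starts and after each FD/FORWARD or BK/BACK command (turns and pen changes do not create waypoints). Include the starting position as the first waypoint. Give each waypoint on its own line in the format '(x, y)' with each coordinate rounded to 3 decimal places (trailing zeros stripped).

Answer: (0, 0)
(7, 0)
(10.5, 6.062)

Derivation:
Executing turtle program step by step:
Start: pos=(0,0), heading=0, pen down
REPEAT 2 [
  -- iteration 1/2 --
  FD 7: (0,0) -> (7,0) [heading=0, draw]
  LT 60: heading 0 -> 60
  -- iteration 2/2 --
  FD 7: (7,0) -> (10.5,6.062) [heading=60, draw]
  LT 60: heading 60 -> 120
]
Final: pos=(10.5,6.062), heading=120, 2 segment(s) drawn
Waypoints (3 total):
(0, 0)
(7, 0)
(10.5, 6.062)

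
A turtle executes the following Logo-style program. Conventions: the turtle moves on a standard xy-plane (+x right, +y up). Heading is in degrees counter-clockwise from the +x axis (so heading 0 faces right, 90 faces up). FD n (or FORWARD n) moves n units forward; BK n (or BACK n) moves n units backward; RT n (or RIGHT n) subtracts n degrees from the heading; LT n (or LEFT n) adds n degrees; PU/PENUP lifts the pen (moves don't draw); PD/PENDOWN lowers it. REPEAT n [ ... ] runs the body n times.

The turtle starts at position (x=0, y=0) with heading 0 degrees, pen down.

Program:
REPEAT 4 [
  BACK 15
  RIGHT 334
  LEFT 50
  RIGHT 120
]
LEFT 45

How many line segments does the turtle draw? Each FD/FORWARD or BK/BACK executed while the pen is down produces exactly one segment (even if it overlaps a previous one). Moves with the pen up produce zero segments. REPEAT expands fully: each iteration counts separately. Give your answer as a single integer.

Executing turtle program step by step:
Start: pos=(0,0), heading=0, pen down
REPEAT 4 [
  -- iteration 1/4 --
  BK 15: (0,0) -> (-15,0) [heading=0, draw]
  RT 334: heading 0 -> 26
  LT 50: heading 26 -> 76
  RT 120: heading 76 -> 316
  -- iteration 2/4 --
  BK 15: (-15,0) -> (-25.79,10.42) [heading=316, draw]
  RT 334: heading 316 -> 342
  LT 50: heading 342 -> 32
  RT 120: heading 32 -> 272
  -- iteration 3/4 --
  BK 15: (-25.79,10.42) -> (-26.314,25.411) [heading=272, draw]
  RT 334: heading 272 -> 298
  LT 50: heading 298 -> 348
  RT 120: heading 348 -> 228
  -- iteration 4/4 --
  BK 15: (-26.314,25.411) -> (-16.277,36.558) [heading=228, draw]
  RT 334: heading 228 -> 254
  LT 50: heading 254 -> 304
  RT 120: heading 304 -> 184
]
LT 45: heading 184 -> 229
Final: pos=(-16.277,36.558), heading=229, 4 segment(s) drawn
Segments drawn: 4

Answer: 4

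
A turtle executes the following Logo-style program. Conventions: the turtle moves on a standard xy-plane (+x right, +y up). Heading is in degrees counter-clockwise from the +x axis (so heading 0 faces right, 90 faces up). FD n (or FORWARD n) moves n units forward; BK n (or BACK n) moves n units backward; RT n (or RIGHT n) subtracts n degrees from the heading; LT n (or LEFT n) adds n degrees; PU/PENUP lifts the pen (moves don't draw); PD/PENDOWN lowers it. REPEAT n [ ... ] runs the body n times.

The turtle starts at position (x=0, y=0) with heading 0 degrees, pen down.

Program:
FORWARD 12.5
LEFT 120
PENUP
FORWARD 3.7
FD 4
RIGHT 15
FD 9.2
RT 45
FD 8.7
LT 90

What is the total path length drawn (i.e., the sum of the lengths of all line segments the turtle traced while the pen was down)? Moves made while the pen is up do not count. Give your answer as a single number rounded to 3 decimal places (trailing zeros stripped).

Executing turtle program step by step:
Start: pos=(0,0), heading=0, pen down
FD 12.5: (0,0) -> (12.5,0) [heading=0, draw]
LT 120: heading 0 -> 120
PU: pen up
FD 3.7: (12.5,0) -> (10.65,3.204) [heading=120, move]
FD 4: (10.65,3.204) -> (8.65,6.668) [heading=120, move]
RT 15: heading 120 -> 105
FD 9.2: (8.65,6.668) -> (6.269,15.555) [heading=105, move]
RT 45: heading 105 -> 60
FD 8.7: (6.269,15.555) -> (10.619,23.089) [heading=60, move]
LT 90: heading 60 -> 150
Final: pos=(10.619,23.089), heading=150, 1 segment(s) drawn

Segment lengths:
  seg 1: (0,0) -> (12.5,0), length = 12.5
Total = 12.5

Answer: 12.5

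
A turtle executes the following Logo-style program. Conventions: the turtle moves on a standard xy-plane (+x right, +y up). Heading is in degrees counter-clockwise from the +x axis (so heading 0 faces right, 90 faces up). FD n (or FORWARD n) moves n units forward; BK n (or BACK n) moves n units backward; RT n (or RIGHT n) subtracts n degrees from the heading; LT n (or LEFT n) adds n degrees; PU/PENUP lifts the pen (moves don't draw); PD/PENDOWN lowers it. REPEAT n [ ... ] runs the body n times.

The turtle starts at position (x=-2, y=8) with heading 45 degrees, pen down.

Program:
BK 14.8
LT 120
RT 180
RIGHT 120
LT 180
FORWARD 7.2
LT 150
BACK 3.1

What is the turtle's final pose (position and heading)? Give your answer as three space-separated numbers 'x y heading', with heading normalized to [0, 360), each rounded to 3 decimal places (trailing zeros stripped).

Executing turtle program step by step:
Start: pos=(-2,8), heading=45, pen down
BK 14.8: (-2,8) -> (-12.465,-2.465) [heading=45, draw]
LT 120: heading 45 -> 165
RT 180: heading 165 -> 345
RT 120: heading 345 -> 225
LT 180: heading 225 -> 45
FD 7.2: (-12.465,-2.465) -> (-7.374,2.626) [heading=45, draw]
LT 150: heading 45 -> 195
BK 3.1: (-7.374,2.626) -> (-4.38,3.428) [heading=195, draw]
Final: pos=(-4.38,3.428), heading=195, 3 segment(s) drawn

Answer: -4.38 3.428 195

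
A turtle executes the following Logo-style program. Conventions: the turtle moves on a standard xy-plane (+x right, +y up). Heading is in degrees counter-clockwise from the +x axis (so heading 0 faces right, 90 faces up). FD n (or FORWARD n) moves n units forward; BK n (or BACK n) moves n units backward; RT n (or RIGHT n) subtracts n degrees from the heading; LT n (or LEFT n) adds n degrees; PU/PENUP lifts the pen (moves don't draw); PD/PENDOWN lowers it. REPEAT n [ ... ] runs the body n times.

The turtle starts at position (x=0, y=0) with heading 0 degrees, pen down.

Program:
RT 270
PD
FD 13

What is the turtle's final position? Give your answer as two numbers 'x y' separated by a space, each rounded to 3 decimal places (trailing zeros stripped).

Executing turtle program step by step:
Start: pos=(0,0), heading=0, pen down
RT 270: heading 0 -> 90
PD: pen down
FD 13: (0,0) -> (0,13) [heading=90, draw]
Final: pos=(0,13), heading=90, 1 segment(s) drawn

Answer: 0 13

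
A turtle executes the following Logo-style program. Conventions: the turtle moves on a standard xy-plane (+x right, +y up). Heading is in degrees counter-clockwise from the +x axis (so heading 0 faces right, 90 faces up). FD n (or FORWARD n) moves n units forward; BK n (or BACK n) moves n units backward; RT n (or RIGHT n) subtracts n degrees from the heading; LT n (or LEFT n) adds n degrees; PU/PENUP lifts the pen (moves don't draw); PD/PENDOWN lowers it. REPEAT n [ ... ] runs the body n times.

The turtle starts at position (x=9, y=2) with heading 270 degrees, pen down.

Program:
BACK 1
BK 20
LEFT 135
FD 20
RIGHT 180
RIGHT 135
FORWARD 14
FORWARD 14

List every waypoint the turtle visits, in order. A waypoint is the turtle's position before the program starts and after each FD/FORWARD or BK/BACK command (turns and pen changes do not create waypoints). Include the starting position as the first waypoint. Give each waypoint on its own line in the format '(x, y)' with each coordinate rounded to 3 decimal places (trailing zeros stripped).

Answer: (9, 2)
(9, 3)
(9, 23)
(23.142, 37.142)
(23.142, 51.142)
(23.142, 65.142)

Derivation:
Executing turtle program step by step:
Start: pos=(9,2), heading=270, pen down
BK 1: (9,2) -> (9,3) [heading=270, draw]
BK 20: (9,3) -> (9,23) [heading=270, draw]
LT 135: heading 270 -> 45
FD 20: (9,23) -> (23.142,37.142) [heading=45, draw]
RT 180: heading 45 -> 225
RT 135: heading 225 -> 90
FD 14: (23.142,37.142) -> (23.142,51.142) [heading=90, draw]
FD 14: (23.142,51.142) -> (23.142,65.142) [heading=90, draw]
Final: pos=(23.142,65.142), heading=90, 5 segment(s) drawn
Waypoints (6 total):
(9, 2)
(9, 3)
(9, 23)
(23.142, 37.142)
(23.142, 51.142)
(23.142, 65.142)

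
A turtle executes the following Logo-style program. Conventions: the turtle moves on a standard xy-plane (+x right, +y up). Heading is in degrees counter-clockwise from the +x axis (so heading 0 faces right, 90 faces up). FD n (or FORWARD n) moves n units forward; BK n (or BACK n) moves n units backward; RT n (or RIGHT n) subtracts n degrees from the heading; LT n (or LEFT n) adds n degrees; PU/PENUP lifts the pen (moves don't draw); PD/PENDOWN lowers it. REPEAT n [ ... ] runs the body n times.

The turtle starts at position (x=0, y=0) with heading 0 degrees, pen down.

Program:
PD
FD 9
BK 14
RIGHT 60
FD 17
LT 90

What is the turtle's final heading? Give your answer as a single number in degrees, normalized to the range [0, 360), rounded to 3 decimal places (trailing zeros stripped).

Executing turtle program step by step:
Start: pos=(0,0), heading=0, pen down
PD: pen down
FD 9: (0,0) -> (9,0) [heading=0, draw]
BK 14: (9,0) -> (-5,0) [heading=0, draw]
RT 60: heading 0 -> 300
FD 17: (-5,0) -> (3.5,-14.722) [heading=300, draw]
LT 90: heading 300 -> 30
Final: pos=(3.5,-14.722), heading=30, 3 segment(s) drawn

Answer: 30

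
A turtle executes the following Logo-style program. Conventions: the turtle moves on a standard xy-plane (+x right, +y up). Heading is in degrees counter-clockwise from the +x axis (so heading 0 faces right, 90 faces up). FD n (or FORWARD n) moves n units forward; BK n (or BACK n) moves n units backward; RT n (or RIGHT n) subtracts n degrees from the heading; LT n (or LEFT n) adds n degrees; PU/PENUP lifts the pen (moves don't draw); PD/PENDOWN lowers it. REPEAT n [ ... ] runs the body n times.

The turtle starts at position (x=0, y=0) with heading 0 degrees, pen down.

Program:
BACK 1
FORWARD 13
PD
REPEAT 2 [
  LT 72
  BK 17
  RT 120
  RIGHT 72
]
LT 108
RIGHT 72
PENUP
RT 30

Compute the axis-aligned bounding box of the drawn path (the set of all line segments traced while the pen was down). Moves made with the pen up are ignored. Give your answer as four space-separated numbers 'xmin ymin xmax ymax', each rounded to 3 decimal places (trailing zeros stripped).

Executing turtle program step by step:
Start: pos=(0,0), heading=0, pen down
BK 1: (0,0) -> (-1,0) [heading=0, draw]
FD 13: (-1,0) -> (12,0) [heading=0, draw]
PD: pen down
REPEAT 2 [
  -- iteration 1/2 --
  LT 72: heading 0 -> 72
  BK 17: (12,0) -> (6.747,-16.168) [heading=72, draw]
  RT 120: heading 72 -> 312
  RT 72: heading 312 -> 240
  -- iteration 2/2 --
  LT 72: heading 240 -> 312
  BK 17: (6.747,-16.168) -> (-4.629,-3.534) [heading=312, draw]
  RT 120: heading 312 -> 192
  RT 72: heading 192 -> 120
]
LT 108: heading 120 -> 228
RT 72: heading 228 -> 156
PU: pen up
RT 30: heading 156 -> 126
Final: pos=(-4.629,-3.534), heading=126, 4 segment(s) drawn

Segment endpoints: x in {-4.629, -1, 0, 6.747, 12}, y in {-16.168, -3.534, 0}
xmin=-4.629, ymin=-16.168, xmax=12, ymax=0

Answer: -4.629 -16.168 12 0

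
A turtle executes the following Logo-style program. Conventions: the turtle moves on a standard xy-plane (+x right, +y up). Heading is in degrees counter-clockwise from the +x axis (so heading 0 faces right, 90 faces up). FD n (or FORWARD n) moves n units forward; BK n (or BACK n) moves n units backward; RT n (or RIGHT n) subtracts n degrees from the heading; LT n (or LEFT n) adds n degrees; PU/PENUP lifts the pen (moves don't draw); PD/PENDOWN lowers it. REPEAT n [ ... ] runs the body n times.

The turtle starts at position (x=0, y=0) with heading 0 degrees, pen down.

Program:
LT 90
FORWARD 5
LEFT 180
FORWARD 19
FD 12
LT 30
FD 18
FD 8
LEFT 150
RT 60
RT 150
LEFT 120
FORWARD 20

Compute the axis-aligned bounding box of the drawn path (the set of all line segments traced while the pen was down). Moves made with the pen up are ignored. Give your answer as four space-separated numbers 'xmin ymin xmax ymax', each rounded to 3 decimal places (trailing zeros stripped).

Answer: 0 -48.517 33 5

Derivation:
Executing turtle program step by step:
Start: pos=(0,0), heading=0, pen down
LT 90: heading 0 -> 90
FD 5: (0,0) -> (0,5) [heading=90, draw]
LT 180: heading 90 -> 270
FD 19: (0,5) -> (0,-14) [heading=270, draw]
FD 12: (0,-14) -> (0,-26) [heading=270, draw]
LT 30: heading 270 -> 300
FD 18: (0,-26) -> (9,-41.588) [heading=300, draw]
FD 8: (9,-41.588) -> (13,-48.517) [heading=300, draw]
LT 150: heading 300 -> 90
RT 60: heading 90 -> 30
RT 150: heading 30 -> 240
LT 120: heading 240 -> 0
FD 20: (13,-48.517) -> (33,-48.517) [heading=0, draw]
Final: pos=(33,-48.517), heading=0, 6 segment(s) drawn

Segment endpoints: x in {0, 0, 0, 0, 9, 13, 33}, y in {-48.517, -48.517, -41.588, -26, -14, 0, 5}
xmin=0, ymin=-48.517, xmax=33, ymax=5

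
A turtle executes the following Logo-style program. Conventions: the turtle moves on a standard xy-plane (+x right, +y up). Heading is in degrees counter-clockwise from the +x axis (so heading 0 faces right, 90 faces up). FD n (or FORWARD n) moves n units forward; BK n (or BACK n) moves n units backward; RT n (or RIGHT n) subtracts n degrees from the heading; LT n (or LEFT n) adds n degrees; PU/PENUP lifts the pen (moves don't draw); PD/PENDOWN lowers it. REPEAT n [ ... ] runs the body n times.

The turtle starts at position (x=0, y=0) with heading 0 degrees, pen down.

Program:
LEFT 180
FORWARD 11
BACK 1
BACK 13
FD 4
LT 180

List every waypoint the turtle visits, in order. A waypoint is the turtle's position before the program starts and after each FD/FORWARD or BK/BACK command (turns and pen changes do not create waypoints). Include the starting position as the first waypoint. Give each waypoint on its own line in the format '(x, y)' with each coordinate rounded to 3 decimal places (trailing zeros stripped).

Answer: (0, 0)
(-11, 0)
(-10, 0)
(3, 0)
(-1, 0)

Derivation:
Executing turtle program step by step:
Start: pos=(0,0), heading=0, pen down
LT 180: heading 0 -> 180
FD 11: (0,0) -> (-11,0) [heading=180, draw]
BK 1: (-11,0) -> (-10,0) [heading=180, draw]
BK 13: (-10,0) -> (3,0) [heading=180, draw]
FD 4: (3,0) -> (-1,0) [heading=180, draw]
LT 180: heading 180 -> 0
Final: pos=(-1,0), heading=0, 4 segment(s) drawn
Waypoints (5 total):
(0, 0)
(-11, 0)
(-10, 0)
(3, 0)
(-1, 0)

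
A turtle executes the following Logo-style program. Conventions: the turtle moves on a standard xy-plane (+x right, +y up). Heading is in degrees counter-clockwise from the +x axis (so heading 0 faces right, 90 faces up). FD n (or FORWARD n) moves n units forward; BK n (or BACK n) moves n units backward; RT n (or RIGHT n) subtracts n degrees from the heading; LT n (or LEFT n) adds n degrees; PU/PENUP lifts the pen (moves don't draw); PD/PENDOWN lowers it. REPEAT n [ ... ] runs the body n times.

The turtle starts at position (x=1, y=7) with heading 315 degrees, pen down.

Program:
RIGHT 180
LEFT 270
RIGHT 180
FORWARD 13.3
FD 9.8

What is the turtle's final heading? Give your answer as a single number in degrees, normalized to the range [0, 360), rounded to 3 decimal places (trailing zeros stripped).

Answer: 225

Derivation:
Executing turtle program step by step:
Start: pos=(1,7), heading=315, pen down
RT 180: heading 315 -> 135
LT 270: heading 135 -> 45
RT 180: heading 45 -> 225
FD 13.3: (1,7) -> (-8.405,-2.405) [heading=225, draw]
FD 9.8: (-8.405,-2.405) -> (-15.334,-9.334) [heading=225, draw]
Final: pos=(-15.334,-9.334), heading=225, 2 segment(s) drawn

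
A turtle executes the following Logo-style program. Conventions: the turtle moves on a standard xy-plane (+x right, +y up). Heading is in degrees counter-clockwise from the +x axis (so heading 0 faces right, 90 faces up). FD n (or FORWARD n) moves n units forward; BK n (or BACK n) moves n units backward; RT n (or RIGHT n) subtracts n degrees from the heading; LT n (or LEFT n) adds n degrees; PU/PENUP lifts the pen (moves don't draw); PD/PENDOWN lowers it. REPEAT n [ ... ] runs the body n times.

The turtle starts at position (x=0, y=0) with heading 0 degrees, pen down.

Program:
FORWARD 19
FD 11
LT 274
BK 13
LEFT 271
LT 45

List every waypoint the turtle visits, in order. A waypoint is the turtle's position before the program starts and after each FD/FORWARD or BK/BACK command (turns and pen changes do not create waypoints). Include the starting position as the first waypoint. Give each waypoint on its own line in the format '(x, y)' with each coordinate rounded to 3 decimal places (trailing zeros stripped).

Answer: (0, 0)
(19, 0)
(30, 0)
(29.093, 12.968)

Derivation:
Executing turtle program step by step:
Start: pos=(0,0), heading=0, pen down
FD 19: (0,0) -> (19,0) [heading=0, draw]
FD 11: (19,0) -> (30,0) [heading=0, draw]
LT 274: heading 0 -> 274
BK 13: (30,0) -> (29.093,12.968) [heading=274, draw]
LT 271: heading 274 -> 185
LT 45: heading 185 -> 230
Final: pos=(29.093,12.968), heading=230, 3 segment(s) drawn
Waypoints (4 total):
(0, 0)
(19, 0)
(30, 0)
(29.093, 12.968)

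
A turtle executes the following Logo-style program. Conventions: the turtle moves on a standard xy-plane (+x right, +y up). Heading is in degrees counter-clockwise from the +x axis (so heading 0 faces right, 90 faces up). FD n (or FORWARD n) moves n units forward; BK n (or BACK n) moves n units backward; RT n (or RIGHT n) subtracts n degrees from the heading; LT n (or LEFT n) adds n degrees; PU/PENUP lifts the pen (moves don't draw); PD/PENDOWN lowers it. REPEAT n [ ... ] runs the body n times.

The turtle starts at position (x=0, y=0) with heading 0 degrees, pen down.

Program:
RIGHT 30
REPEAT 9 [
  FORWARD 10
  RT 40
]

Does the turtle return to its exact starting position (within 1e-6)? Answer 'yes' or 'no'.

Answer: yes

Derivation:
Executing turtle program step by step:
Start: pos=(0,0), heading=0, pen down
RT 30: heading 0 -> 330
REPEAT 9 [
  -- iteration 1/9 --
  FD 10: (0,0) -> (8.66,-5) [heading=330, draw]
  RT 40: heading 330 -> 290
  -- iteration 2/9 --
  FD 10: (8.66,-5) -> (12.08,-14.397) [heading=290, draw]
  RT 40: heading 290 -> 250
  -- iteration 3/9 --
  FD 10: (12.08,-14.397) -> (8.66,-23.794) [heading=250, draw]
  RT 40: heading 250 -> 210
  -- iteration 4/9 --
  FD 10: (8.66,-23.794) -> (0,-28.794) [heading=210, draw]
  RT 40: heading 210 -> 170
  -- iteration 5/9 --
  FD 10: (0,-28.794) -> (-9.848,-27.057) [heading=170, draw]
  RT 40: heading 170 -> 130
  -- iteration 6/9 --
  FD 10: (-9.848,-27.057) -> (-16.276,-19.397) [heading=130, draw]
  RT 40: heading 130 -> 90
  -- iteration 7/9 --
  FD 10: (-16.276,-19.397) -> (-16.276,-9.397) [heading=90, draw]
  RT 40: heading 90 -> 50
  -- iteration 8/9 --
  FD 10: (-16.276,-9.397) -> (-9.848,-1.736) [heading=50, draw]
  RT 40: heading 50 -> 10
  -- iteration 9/9 --
  FD 10: (-9.848,-1.736) -> (0,0) [heading=10, draw]
  RT 40: heading 10 -> 330
]
Final: pos=(0,0), heading=330, 9 segment(s) drawn

Start position: (0, 0)
Final position: (0, 0)
Distance = 0; < 1e-6 -> CLOSED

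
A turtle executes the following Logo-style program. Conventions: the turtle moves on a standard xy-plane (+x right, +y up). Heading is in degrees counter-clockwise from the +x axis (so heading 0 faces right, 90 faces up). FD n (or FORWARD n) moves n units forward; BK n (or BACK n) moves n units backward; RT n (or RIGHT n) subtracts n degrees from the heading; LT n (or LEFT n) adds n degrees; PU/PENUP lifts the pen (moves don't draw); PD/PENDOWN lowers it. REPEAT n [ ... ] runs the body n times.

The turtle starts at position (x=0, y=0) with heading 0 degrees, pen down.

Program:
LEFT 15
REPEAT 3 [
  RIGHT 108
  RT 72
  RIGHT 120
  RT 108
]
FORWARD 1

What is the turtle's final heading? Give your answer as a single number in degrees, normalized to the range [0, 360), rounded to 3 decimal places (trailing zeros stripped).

Executing turtle program step by step:
Start: pos=(0,0), heading=0, pen down
LT 15: heading 0 -> 15
REPEAT 3 [
  -- iteration 1/3 --
  RT 108: heading 15 -> 267
  RT 72: heading 267 -> 195
  RT 120: heading 195 -> 75
  RT 108: heading 75 -> 327
  -- iteration 2/3 --
  RT 108: heading 327 -> 219
  RT 72: heading 219 -> 147
  RT 120: heading 147 -> 27
  RT 108: heading 27 -> 279
  -- iteration 3/3 --
  RT 108: heading 279 -> 171
  RT 72: heading 171 -> 99
  RT 120: heading 99 -> 339
  RT 108: heading 339 -> 231
]
FD 1: (0,0) -> (-0.629,-0.777) [heading=231, draw]
Final: pos=(-0.629,-0.777), heading=231, 1 segment(s) drawn

Answer: 231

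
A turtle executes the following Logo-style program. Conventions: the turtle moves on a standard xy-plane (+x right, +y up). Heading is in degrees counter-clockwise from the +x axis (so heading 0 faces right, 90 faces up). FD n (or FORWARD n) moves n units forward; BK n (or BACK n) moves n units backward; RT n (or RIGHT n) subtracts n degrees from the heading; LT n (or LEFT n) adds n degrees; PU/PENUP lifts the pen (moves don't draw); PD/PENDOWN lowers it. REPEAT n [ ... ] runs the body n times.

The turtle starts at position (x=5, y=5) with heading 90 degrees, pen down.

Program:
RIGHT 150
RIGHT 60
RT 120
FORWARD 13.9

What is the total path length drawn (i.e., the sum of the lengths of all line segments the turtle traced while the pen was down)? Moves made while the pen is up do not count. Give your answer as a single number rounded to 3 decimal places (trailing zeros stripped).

Executing turtle program step by step:
Start: pos=(5,5), heading=90, pen down
RT 150: heading 90 -> 300
RT 60: heading 300 -> 240
RT 120: heading 240 -> 120
FD 13.9: (5,5) -> (-1.95,17.038) [heading=120, draw]
Final: pos=(-1.95,17.038), heading=120, 1 segment(s) drawn

Segment lengths:
  seg 1: (5,5) -> (-1.95,17.038), length = 13.9
Total = 13.9

Answer: 13.9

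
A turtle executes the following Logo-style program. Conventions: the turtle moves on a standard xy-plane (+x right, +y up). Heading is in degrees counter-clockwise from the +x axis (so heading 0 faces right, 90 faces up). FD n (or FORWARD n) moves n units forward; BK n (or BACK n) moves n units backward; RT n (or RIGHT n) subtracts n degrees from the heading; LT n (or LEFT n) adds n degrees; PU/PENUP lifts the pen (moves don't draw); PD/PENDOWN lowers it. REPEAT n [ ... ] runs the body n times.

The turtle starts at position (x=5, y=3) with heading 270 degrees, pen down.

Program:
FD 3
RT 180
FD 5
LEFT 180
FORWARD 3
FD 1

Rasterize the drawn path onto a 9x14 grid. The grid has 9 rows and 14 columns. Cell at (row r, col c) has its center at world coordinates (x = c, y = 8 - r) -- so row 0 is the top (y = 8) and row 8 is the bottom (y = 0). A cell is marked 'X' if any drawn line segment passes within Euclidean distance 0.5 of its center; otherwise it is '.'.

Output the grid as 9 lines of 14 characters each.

Segment 0: (5,3) -> (5,0)
Segment 1: (5,0) -> (5,5)
Segment 2: (5,5) -> (5,2)
Segment 3: (5,2) -> (5,1)

Answer: ..............
..............
..............
.....X........
.....X........
.....X........
.....X........
.....X........
.....X........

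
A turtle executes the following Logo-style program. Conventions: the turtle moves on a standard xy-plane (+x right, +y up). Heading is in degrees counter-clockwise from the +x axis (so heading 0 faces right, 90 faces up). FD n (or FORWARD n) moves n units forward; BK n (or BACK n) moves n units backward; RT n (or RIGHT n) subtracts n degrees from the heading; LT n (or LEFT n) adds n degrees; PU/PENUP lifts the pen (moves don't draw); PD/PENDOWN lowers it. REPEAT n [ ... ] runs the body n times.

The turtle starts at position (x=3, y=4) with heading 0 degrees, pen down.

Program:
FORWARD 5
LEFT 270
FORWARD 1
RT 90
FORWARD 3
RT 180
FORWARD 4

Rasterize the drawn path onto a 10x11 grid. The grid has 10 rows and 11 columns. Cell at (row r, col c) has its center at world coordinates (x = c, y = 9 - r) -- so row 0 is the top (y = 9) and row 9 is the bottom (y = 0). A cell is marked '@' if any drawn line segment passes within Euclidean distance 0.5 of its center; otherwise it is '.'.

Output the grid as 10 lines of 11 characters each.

Segment 0: (3,4) -> (8,4)
Segment 1: (8,4) -> (8,3)
Segment 2: (8,3) -> (5,3)
Segment 3: (5,3) -> (9,3)

Answer: ...........
...........
...........
...........
...........
...@@@@@@..
.....@@@@@.
...........
...........
...........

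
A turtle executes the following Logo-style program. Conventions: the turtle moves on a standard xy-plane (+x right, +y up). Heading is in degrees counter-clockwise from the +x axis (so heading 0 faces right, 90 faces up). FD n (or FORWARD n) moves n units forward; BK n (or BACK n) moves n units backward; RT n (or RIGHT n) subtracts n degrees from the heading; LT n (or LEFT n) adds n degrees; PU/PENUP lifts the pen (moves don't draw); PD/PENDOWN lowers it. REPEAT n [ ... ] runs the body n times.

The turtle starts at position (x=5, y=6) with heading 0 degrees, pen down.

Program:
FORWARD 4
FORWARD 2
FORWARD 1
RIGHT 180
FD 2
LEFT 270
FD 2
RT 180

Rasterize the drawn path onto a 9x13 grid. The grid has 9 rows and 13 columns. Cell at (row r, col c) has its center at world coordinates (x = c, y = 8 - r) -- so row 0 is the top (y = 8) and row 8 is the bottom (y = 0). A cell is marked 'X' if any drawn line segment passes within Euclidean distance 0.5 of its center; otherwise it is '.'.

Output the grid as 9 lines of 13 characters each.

Segment 0: (5,6) -> (9,6)
Segment 1: (9,6) -> (11,6)
Segment 2: (11,6) -> (12,6)
Segment 3: (12,6) -> (10,6)
Segment 4: (10,6) -> (10,8)

Answer: ..........X..
..........X..
.....XXXXXXXX
.............
.............
.............
.............
.............
.............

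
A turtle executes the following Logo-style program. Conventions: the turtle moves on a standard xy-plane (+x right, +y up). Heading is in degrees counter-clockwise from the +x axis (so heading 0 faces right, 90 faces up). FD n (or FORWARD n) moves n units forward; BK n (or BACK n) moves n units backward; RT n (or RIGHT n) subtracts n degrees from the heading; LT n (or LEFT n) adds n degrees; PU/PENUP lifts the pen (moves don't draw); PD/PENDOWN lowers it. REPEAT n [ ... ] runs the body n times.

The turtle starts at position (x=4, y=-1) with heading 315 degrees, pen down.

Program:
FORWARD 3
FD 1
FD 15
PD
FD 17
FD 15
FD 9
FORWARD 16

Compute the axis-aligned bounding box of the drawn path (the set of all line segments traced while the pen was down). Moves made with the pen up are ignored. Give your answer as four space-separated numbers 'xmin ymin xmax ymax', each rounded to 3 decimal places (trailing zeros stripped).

Executing turtle program step by step:
Start: pos=(4,-1), heading=315, pen down
FD 3: (4,-1) -> (6.121,-3.121) [heading=315, draw]
FD 1: (6.121,-3.121) -> (6.828,-3.828) [heading=315, draw]
FD 15: (6.828,-3.828) -> (17.435,-14.435) [heading=315, draw]
PD: pen down
FD 17: (17.435,-14.435) -> (29.456,-26.456) [heading=315, draw]
FD 15: (29.456,-26.456) -> (40.062,-37.062) [heading=315, draw]
FD 9: (40.062,-37.062) -> (46.426,-43.426) [heading=315, draw]
FD 16: (46.426,-43.426) -> (57.74,-54.74) [heading=315, draw]
Final: pos=(57.74,-54.74), heading=315, 7 segment(s) drawn

Segment endpoints: x in {4, 6.121, 6.828, 17.435, 29.456, 40.062, 46.426, 57.74}, y in {-54.74, -43.426, -37.062, -26.456, -14.435, -3.828, -3.121, -1}
xmin=4, ymin=-54.74, xmax=57.74, ymax=-1

Answer: 4 -54.74 57.74 -1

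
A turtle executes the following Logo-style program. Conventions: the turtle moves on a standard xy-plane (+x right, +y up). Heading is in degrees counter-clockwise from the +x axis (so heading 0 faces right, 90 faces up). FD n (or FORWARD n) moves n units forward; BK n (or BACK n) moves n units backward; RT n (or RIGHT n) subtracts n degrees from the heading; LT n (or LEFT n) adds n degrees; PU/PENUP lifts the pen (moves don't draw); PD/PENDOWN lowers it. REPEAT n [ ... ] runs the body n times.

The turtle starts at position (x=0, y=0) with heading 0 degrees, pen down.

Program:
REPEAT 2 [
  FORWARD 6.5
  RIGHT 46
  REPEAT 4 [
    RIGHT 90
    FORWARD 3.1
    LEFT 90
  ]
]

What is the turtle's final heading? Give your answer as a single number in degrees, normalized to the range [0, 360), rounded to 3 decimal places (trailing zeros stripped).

Executing turtle program step by step:
Start: pos=(0,0), heading=0, pen down
REPEAT 2 [
  -- iteration 1/2 --
  FD 6.5: (0,0) -> (6.5,0) [heading=0, draw]
  RT 46: heading 0 -> 314
  REPEAT 4 [
    -- iteration 1/4 --
    RT 90: heading 314 -> 224
    FD 3.1: (6.5,0) -> (4.27,-2.153) [heading=224, draw]
    LT 90: heading 224 -> 314
    -- iteration 2/4 --
    RT 90: heading 314 -> 224
    FD 3.1: (4.27,-2.153) -> (2.04,-4.307) [heading=224, draw]
    LT 90: heading 224 -> 314
    -- iteration 3/4 --
    RT 90: heading 314 -> 224
    FD 3.1: (2.04,-4.307) -> (-0.19,-6.46) [heading=224, draw]
    LT 90: heading 224 -> 314
    -- iteration 4/4 --
    RT 90: heading 314 -> 224
    FD 3.1: (-0.19,-6.46) -> (-2.42,-8.614) [heading=224, draw]
    LT 90: heading 224 -> 314
  ]
  -- iteration 2/2 --
  FD 6.5: (-2.42,-8.614) -> (2.095,-13.289) [heading=314, draw]
  RT 46: heading 314 -> 268
  REPEAT 4 [
    -- iteration 1/4 --
    RT 90: heading 268 -> 178
    FD 3.1: (2.095,-13.289) -> (-1.003,-13.181) [heading=178, draw]
    LT 90: heading 178 -> 268
    -- iteration 2/4 --
    RT 90: heading 268 -> 178
    FD 3.1: (-1.003,-13.181) -> (-4.101,-13.073) [heading=178, draw]
    LT 90: heading 178 -> 268
    -- iteration 3/4 --
    RT 90: heading 268 -> 178
    FD 3.1: (-4.101,-13.073) -> (-7.199,-12.965) [heading=178, draw]
    LT 90: heading 178 -> 268
    -- iteration 4/4 --
    RT 90: heading 268 -> 178
    FD 3.1: (-7.199,-12.965) -> (-10.297,-12.857) [heading=178, draw]
    LT 90: heading 178 -> 268
  ]
]
Final: pos=(-10.297,-12.857), heading=268, 10 segment(s) drawn

Answer: 268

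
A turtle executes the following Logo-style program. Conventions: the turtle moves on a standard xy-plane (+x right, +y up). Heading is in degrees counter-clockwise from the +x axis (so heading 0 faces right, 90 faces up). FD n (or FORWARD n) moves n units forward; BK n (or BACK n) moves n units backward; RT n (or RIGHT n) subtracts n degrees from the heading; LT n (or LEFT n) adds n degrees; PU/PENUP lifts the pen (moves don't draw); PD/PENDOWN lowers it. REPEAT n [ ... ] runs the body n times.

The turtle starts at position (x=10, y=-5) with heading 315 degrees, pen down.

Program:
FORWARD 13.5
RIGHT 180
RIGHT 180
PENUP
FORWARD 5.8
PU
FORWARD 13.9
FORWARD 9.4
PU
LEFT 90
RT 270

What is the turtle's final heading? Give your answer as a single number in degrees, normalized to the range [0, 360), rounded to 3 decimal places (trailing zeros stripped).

Executing turtle program step by step:
Start: pos=(10,-5), heading=315, pen down
FD 13.5: (10,-5) -> (19.546,-14.546) [heading=315, draw]
RT 180: heading 315 -> 135
RT 180: heading 135 -> 315
PU: pen up
FD 5.8: (19.546,-14.546) -> (23.647,-18.647) [heading=315, move]
PU: pen up
FD 13.9: (23.647,-18.647) -> (33.476,-28.476) [heading=315, move]
FD 9.4: (33.476,-28.476) -> (40.123,-35.123) [heading=315, move]
PU: pen up
LT 90: heading 315 -> 45
RT 270: heading 45 -> 135
Final: pos=(40.123,-35.123), heading=135, 1 segment(s) drawn

Answer: 135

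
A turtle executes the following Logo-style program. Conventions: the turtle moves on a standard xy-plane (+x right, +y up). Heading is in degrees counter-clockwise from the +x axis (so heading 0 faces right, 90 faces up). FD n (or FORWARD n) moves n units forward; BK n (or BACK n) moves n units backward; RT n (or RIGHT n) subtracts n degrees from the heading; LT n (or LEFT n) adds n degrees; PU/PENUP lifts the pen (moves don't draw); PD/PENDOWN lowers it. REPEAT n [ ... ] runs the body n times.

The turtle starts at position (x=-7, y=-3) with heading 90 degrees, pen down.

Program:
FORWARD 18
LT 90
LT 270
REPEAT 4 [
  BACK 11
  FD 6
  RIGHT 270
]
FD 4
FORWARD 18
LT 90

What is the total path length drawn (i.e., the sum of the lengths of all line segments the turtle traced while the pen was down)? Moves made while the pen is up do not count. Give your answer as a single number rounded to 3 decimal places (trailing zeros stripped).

Executing turtle program step by step:
Start: pos=(-7,-3), heading=90, pen down
FD 18: (-7,-3) -> (-7,15) [heading=90, draw]
LT 90: heading 90 -> 180
LT 270: heading 180 -> 90
REPEAT 4 [
  -- iteration 1/4 --
  BK 11: (-7,15) -> (-7,4) [heading=90, draw]
  FD 6: (-7,4) -> (-7,10) [heading=90, draw]
  RT 270: heading 90 -> 180
  -- iteration 2/4 --
  BK 11: (-7,10) -> (4,10) [heading=180, draw]
  FD 6: (4,10) -> (-2,10) [heading=180, draw]
  RT 270: heading 180 -> 270
  -- iteration 3/4 --
  BK 11: (-2,10) -> (-2,21) [heading=270, draw]
  FD 6: (-2,21) -> (-2,15) [heading=270, draw]
  RT 270: heading 270 -> 0
  -- iteration 4/4 --
  BK 11: (-2,15) -> (-13,15) [heading=0, draw]
  FD 6: (-13,15) -> (-7,15) [heading=0, draw]
  RT 270: heading 0 -> 90
]
FD 4: (-7,15) -> (-7,19) [heading=90, draw]
FD 18: (-7,19) -> (-7,37) [heading=90, draw]
LT 90: heading 90 -> 180
Final: pos=(-7,37), heading=180, 11 segment(s) drawn

Segment lengths:
  seg 1: (-7,-3) -> (-7,15), length = 18
  seg 2: (-7,15) -> (-7,4), length = 11
  seg 3: (-7,4) -> (-7,10), length = 6
  seg 4: (-7,10) -> (4,10), length = 11
  seg 5: (4,10) -> (-2,10), length = 6
  seg 6: (-2,10) -> (-2,21), length = 11
  seg 7: (-2,21) -> (-2,15), length = 6
  seg 8: (-2,15) -> (-13,15), length = 11
  seg 9: (-13,15) -> (-7,15), length = 6
  seg 10: (-7,15) -> (-7,19), length = 4
  seg 11: (-7,19) -> (-7,37), length = 18
Total = 108

Answer: 108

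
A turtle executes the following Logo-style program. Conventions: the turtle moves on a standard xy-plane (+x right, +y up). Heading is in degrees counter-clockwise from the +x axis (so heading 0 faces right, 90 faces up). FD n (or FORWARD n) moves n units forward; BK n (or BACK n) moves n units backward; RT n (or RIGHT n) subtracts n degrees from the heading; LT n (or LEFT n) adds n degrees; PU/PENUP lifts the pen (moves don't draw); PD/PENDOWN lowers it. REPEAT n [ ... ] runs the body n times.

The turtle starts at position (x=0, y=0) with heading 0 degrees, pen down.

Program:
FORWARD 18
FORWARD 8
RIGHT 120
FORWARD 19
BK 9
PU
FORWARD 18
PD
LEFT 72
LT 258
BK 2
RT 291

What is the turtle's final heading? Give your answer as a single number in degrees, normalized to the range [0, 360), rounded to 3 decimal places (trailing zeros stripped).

Executing turtle program step by step:
Start: pos=(0,0), heading=0, pen down
FD 18: (0,0) -> (18,0) [heading=0, draw]
FD 8: (18,0) -> (26,0) [heading=0, draw]
RT 120: heading 0 -> 240
FD 19: (26,0) -> (16.5,-16.454) [heading=240, draw]
BK 9: (16.5,-16.454) -> (21,-8.66) [heading=240, draw]
PU: pen up
FD 18: (21,-8.66) -> (12,-24.249) [heading=240, move]
PD: pen down
LT 72: heading 240 -> 312
LT 258: heading 312 -> 210
BK 2: (12,-24.249) -> (13.732,-23.249) [heading=210, draw]
RT 291: heading 210 -> 279
Final: pos=(13.732,-23.249), heading=279, 5 segment(s) drawn

Answer: 279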